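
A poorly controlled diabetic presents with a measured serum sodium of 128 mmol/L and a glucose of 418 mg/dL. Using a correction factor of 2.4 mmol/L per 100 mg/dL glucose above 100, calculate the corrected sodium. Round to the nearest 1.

136 mmol/L

Corrected Na = measured Na + 2.4 · (glucose − 100)/100
= 128 + 2.4 · (418 − 100)/100
= 128 + 7.6
= 135.6 mmol/L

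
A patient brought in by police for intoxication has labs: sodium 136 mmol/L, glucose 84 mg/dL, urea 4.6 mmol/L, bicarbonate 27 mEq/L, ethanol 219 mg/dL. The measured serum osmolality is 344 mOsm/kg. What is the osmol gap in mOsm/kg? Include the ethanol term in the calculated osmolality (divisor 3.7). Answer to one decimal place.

Calculated osmolality = 2·Na + glucose/18 + urea + ethanol/3.7
= 2·136 + 84/18 + 4.6 + 219/3.7
= 272 + 4.67 + 4.60 + 59.19
= 340.46 mOsm/kg ≈ 340.5 mOsm/kg
Osmolar gap = measured − calculated = 344 − 340.5 = 3.5 mOsm/kg

3.5 mOsm/kg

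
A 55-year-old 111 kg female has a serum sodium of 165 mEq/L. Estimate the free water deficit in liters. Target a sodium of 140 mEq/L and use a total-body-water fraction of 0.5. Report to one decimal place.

TBW = 0.5 · 111 = 55.5 L
Free water deficit = TBW · (Na/140 − 1)
= 55.5 · (165/140 − 1)
= 55.5 · 0.1786
= 9.91 L

9.9 L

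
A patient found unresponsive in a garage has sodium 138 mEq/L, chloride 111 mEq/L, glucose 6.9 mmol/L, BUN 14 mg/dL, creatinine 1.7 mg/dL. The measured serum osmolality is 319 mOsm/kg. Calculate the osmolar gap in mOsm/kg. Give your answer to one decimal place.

31.1 mOsm/kg

Calculated osmolality = 2·Na + glucose + BUN/2.8
= 2·138 + 6.9 + 14/2.8
= 276 + 6.90 + 5
= 287.9 mOsm/kg ≈ 287.9 mOsm/kg
Osmolar gap = measured − calculated = 319 − 287.9 = 31.1 mOsm/kg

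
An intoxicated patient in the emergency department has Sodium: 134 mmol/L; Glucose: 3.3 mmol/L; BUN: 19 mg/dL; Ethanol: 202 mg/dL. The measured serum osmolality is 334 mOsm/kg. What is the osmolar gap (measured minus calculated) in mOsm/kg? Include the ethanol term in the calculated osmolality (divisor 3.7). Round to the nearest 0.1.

1.3 mOsm/kg

Calculated osmolality = 2·Na + glucose + BUN/2.8 + ethanol/3.7
= 2·134 + 3.3 + 19/2.8 + 202/3.7
= 268 + 3.30 + 6.79 + 54.59
= 332.68 mOsm/kg ≈ 332.7 mOsm/kg
Osmolar gap = measured − calculated = 334 − 332.7 = 1.3 mOsm/kg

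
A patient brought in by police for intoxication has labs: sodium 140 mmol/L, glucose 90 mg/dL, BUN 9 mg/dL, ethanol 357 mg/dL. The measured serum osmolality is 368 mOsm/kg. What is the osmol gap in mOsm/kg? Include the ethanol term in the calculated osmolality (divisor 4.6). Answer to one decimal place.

Calculated osmolality = 2·Na + glucose/18 + BUN/2.8 + ethanol/4.6
= 2·140 + 90/18 + 9/2.8 + 357/4.6
= 280 + 5 + 3.21 + 77.61
= 365.82 mOsm/kg ≈ 365.8 mOsm/kg
Osmolar gap = measured − calculated = 368 − 365.8 = 2.2 mOsm/kg

2.2 mOsm/kg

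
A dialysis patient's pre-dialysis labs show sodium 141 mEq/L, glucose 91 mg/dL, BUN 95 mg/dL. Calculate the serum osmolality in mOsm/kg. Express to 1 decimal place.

Calculated osmolality = 2·Na + glucose/18 + BUN/2.8
= 2·141 + 91/18 + 95/2.8
= 282 + 5.06 + 33.93
= 320.99 mOsm/kg

321.0 mOsm/kg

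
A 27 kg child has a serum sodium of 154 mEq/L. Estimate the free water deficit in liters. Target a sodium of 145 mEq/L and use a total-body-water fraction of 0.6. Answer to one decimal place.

1.0 L

TBW = 0.6 · 27 = 16.2 L
Free water deficit = TBW · (Na/145 − 1)
= 16.2 · (154/145 − 1)
= 16.2 · 0.0621
= 1.01 L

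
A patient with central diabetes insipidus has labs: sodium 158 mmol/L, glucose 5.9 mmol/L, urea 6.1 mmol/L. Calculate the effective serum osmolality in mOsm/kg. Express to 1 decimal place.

321.9 mOsm/kg

Effective osmolality excludes urea (freely permeant across cell membranes):
2·Na + glucose
= 2·158 + 5.9
= 316 + 5.9
= 321.9 mOsm/kg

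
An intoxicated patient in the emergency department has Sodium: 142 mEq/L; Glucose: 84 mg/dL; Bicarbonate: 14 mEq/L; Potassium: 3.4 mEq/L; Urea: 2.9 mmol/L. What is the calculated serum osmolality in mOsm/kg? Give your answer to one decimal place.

291.6 mOsm/kg

Calculated osmolality = 2·Na + glucose/18 + urea
= 2·142 + 84/18 + 2.9
= 284 + 4.67 + 2.90
= 291.57 mOsm/kg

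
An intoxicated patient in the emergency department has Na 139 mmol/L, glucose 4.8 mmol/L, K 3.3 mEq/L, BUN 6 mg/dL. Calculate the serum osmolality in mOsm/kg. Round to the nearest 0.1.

284.9 mOsm/kg

Calculated osmolality = 2·Na + glucose + BUN/2.8
= 2·139 + 4.8 + 6/2.8
= 278 + 4.80 + 2.14
= 284.94 mOsm/kg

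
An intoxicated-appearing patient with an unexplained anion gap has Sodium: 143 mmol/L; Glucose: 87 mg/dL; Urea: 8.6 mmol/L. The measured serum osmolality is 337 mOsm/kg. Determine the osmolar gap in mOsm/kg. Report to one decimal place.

Calculated osmolality = 2·Na + glucose/18 + urea
= 2·143 + 87/18 + 8.6
= 286 + 4.83 + 8.60
= 299.43 mOsm/kg ≈ 299.4 mOsm/kg
Osmolar gap = measured − calculated = 337 − 299.4 = 37.6 mOsm/kg

37.6 mOsm/kg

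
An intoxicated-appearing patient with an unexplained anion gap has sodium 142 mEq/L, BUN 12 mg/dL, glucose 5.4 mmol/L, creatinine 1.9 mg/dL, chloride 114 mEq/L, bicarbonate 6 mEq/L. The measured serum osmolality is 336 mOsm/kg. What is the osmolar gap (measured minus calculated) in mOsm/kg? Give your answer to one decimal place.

42.3 mOsm/kg

Calculated osmolality = 2·Na + glucose + BUN/2.8
= 2·142 + 5.4 + 12/2.8
= 284 + 5.40 + 4.29
= 293.69 mOsm/kg ≈ 293.7 mOsm/kg
Osmolar gap = measured − calculated = 336 − 293.7 = 42.3 mOsm/kg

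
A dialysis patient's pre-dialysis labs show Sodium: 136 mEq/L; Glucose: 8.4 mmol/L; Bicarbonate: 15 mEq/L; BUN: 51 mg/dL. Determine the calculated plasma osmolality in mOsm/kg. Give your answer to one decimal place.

Calculated osmolality = 2·Na + glucose + BUN/2.8
= 2·136 + 8.4 + 51/2.8
= 272 + 8.40 + 18.21
= 298.61 mOsm/kg

298.6 mOsm/kg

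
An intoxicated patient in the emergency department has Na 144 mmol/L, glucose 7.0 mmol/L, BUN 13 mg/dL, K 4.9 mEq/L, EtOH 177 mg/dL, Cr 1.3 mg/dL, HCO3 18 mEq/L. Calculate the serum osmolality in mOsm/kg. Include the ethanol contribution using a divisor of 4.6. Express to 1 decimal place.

338.1 mOsm/kg

Calculated osmolality = 2·Na + glucose + BUN/2.8 + ethanol/4.6
= 2·144 + 7 + 13/2.8 + 177/4.6
= 288 + 7 + 4.64 + 38.48
= 338.12 mOsm/kg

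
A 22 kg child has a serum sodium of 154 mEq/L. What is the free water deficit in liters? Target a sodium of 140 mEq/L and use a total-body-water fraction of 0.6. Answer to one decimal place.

TBW = 0.6 · 22 = 13.2 L
Free water deficit = TBW · (Na/140 − 1)
= 13.2 · (154/140 − 1)
= 13.2 · 0.1
= 1.32 L

1.3 L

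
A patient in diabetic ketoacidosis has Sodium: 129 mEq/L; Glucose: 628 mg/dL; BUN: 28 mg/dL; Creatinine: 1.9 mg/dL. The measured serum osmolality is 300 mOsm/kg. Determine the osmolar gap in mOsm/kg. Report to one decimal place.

-2.9 mOsm/kg

Calculated osmolality = 2·Na + glucose/18 + BUN/2.8
= 2·129 + 628/18 + 28/2.8
= 258 + 34.89 + 10
= 302.89 mOsm/kg ≈ 302.9 mOsm/kg
Osmolar gap = measured − calculated = 300 − 302.9 = -2.9 mOsm/kg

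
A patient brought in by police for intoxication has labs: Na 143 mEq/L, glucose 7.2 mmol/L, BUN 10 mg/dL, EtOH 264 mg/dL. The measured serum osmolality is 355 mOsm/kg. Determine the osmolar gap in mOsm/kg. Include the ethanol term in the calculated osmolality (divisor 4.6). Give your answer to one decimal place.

Calculated osmolality = 2·Na + glucose + BUN/2.8 + ethanol/4.6
= 2·143 + 7.2 + 10/2.8 + 264/4.6
= 286 + 7.20 + 3.57 + 57.39
= 354.16 mOsm/kg ≈ 354.2 mOsm/kg
Osmolar gap = measured − calculated = 355 − 354.2 = 0.8 mOsm/kg

0.8 mOsm/kg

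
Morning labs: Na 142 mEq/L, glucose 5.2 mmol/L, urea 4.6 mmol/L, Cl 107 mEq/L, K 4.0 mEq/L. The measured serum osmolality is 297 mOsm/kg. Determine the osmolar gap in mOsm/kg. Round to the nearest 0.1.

3.2 mOsm/kg

Calculated osmolality = 2·Na + glucose + urea
= 2·142 + 5.2 + 4.6
= 284 + 5.20 + 4.60
= 293.8 mOsm/kg ≈ 293.8 mOsm/kg
Osmolar gap = measured − calculated = 297 − 293.8 = 3.2 mOsm/kg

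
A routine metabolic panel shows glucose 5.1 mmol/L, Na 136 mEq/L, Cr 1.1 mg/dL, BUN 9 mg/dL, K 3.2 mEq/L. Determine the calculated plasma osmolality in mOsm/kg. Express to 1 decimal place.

280.3 mOsm/kg

Calculated osmolality = 2·Na + glucose + BUN/2.8
= 2·136 + 5.1 + 9/2.8
= 272 + 5.10 + 3.21
= 280.31 mOsm/kg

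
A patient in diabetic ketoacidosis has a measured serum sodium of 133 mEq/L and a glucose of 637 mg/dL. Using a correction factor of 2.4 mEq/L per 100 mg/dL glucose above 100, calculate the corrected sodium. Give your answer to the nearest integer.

Corrected Na = measured Na + 2.4 · (glucose − 100)/100
= 133 + 2.4 · (637 − 100)/100
= 133 + 12.9
= 145.9 mEq/L

146 mEq/L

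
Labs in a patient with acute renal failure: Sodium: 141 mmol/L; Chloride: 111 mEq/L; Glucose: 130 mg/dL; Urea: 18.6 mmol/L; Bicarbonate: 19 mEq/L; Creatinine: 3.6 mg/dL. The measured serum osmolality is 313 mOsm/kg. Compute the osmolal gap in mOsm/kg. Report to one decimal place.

5.2 mOsm/kg

Calculated osmolality = 2·Na + glucose/18 + urea
= 2·141 + 130/18 + 18.6
= 282 + 7.22 + 18.60
= 307.82 mOsm/kg ≈ 307.8 mOsm/kg
Osmolar gap = measured − calculated = 313 − 307.8 = 5.2 mOsm/kg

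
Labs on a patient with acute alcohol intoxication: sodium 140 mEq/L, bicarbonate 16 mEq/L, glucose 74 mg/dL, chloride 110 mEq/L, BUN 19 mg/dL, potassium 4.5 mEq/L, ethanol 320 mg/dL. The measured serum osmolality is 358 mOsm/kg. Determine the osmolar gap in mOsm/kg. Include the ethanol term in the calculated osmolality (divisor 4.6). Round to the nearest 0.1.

-2.5 mOsm/kg

Calculated osmolality = 2·Na + glucose/18 + BUN/2.8 + ethanol/4.6
= 2·140 + 74/18 + 19/2.8 + 320/4.6
= 280 + 4.11 + 6.79 + 69.57
= 360.47 mOsm/kg ≈ 360.5 mOsm/kg
Osmolar gap = measured − calculated = 358 − 360.5 = -2.5 mOsm/kg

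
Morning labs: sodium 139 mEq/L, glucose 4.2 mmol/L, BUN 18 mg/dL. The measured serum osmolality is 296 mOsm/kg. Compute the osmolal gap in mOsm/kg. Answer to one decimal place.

7.4 mOsm/kg

Calculated osmolality = 2·Na + glucose + BUN/2.8
= 2·139 + 4.2 + 18/2.8
= 278 + 4.20 + 6.43
= 288.63 mOsm/kg ≈ 288.6 mOsm/kg
Osmolar gap = measured − calculated = 296 − 288.6 = 7.4 mOsm/kg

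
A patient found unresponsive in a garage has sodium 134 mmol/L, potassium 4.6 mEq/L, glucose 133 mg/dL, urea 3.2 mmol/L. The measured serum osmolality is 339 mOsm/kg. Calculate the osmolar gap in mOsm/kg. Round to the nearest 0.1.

60.4 mOsm/kg

Calculated osmolality = 2·Na + glucose/18 + urea
= 2·134 + 133/18 + 3.2
= 268 + 7.39 + 3.20
= 278.59 mOsm/kg ≈ 278.6 mOsm/kg
Osmolar gap = measured − calculated = 339 − 278.6 = 60.4 mOsm/kg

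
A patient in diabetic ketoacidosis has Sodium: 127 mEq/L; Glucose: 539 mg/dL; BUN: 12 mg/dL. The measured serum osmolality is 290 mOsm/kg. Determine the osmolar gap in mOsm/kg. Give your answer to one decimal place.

Calculated osmolality = 2·Na + glucose/18 + BUN/2.8
= 2·127 + 539/18 + 12/2.8
= 254 + 29.94 + 4.29
= 288.23 mOsm/kg ≈ 288.2 mOsm/kg
Osmolar gap = measured − calculated = 290 − 288.2 = 1.8 mOsm/kg

1.8 mOsm/kg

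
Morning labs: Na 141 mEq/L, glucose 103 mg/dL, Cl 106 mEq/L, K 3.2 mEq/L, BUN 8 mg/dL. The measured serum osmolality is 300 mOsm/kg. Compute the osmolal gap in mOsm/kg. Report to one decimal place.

Calculated osmolality = 2·Na + glucose/18 + BUN/2.8
= 2·141 + 103/18 + 8/2.8
= 282 + 5.72 + 2.86
= 290.58 mOsm/kg ≈ 290.6 mOsm/kg
Osmolar gap = measured − calculated = 300 − 290.6 = 9.4 mOsm/kg

9.4 mOsm/kg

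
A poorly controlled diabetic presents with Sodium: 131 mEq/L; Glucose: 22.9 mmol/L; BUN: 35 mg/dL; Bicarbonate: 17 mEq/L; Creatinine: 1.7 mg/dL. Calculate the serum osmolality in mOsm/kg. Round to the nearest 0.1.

297.4 mOsm/kg

Calculated osmolality = 2·Na + glucose + BUN/2.8
= 2·131 + 22.9 + 35/2.8
= 262 + 22.90 + 12.50
= 297.4 mOsm/kg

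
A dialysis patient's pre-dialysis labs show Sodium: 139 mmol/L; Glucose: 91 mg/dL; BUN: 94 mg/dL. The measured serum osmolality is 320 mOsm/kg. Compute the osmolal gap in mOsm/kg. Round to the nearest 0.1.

3.4 mOsm/kg

Calculated osmolality = 2·Na + glucose/18 + BUN/2.8
= 2·139 + 91/18 + 94/2.8
= 278 + 5.06 + 33.57
= 316.63 mOsm/kg ≈ 316.6 mOsm/kg
Osmolar gap = measured − calculated = 320 − 316.6 = 3.4 mOsm/kg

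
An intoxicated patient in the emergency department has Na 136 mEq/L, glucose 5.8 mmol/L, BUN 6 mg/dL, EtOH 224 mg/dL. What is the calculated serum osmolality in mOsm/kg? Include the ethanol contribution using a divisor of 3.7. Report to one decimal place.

340.5 mOsm/kg

Calculated osmolality = 2·Na + glucose + BUN/2.8 + ethanol/3.7
= 2·136 + 5.8 + 6/2.8 + 224/3.7
= 272 + 5.80 + 2.14 + 60.54
= 340.48 mOsm/kg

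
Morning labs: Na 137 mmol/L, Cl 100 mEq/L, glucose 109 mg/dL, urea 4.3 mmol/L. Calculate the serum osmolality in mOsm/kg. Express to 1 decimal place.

Calculated osmolality = 2·Na + glucose/18 + urea
= 2·137 + 109/18 + 4.3
= 274 + 6.06 + 4.30
= 284.36 mOsm/kg

284.4 mOsm/kg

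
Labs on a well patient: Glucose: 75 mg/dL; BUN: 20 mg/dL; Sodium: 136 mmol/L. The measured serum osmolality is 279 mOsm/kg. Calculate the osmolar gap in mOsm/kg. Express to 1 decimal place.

Calculated osmolality = 2·Na + glucose/18 + BUN/2.8
= 2·136 + 75/18 + 20/2.8
= 272 + 4.17 + 7.14
= 283.31 mOsm/kg ≈ 283.3 mOsm/kg
Osmolar gap = measured − calculated = 279 − 283.3 = -4.3 mOsm/kg

-4.3 mOsm/kg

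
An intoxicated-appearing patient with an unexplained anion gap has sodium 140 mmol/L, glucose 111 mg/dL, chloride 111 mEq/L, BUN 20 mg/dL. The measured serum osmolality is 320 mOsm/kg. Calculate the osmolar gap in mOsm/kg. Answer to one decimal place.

Calculated osmolality = 2·Na + glucose/18 + BUN/2.8
= 2·140 + 111/18 + 20/2.8
= 280 + 6.17 + 7.14
= 293.31 mOsm/kg ≈ 293.3 mOsm/kg
Osmolar gap = measured − calculated = 320 − 293.3 = 26.7 mOsm/kg

26.7 mOsm/kg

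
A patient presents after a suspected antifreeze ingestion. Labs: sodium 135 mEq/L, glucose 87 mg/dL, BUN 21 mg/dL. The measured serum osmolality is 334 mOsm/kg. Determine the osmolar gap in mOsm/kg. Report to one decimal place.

51.7 mOsm/kg

Calculated osmolality = 2·Na + glucose/18 + BUN/2.8
= 2·135 + 87/18 + 21/2.8
= 270 + 4.83 + 7.50
= 282.33 mOsm/kg ≈ 282.3 mOsm/kg
Osmolar gap = measured − calculated = 334 − 282.3 = 51.7 mOsm/kg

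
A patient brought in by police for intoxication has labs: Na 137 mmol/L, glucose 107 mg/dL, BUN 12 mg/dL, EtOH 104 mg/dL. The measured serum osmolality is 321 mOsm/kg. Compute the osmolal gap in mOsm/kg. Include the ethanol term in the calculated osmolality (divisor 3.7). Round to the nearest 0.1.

Calculated osmolality = 2·Na + glucose/18 + BUN/2.8 + ethanol/3.7
= 2·137 + 107/18 + 12/2.8 + 104/3.7
= 274 + 5.94 + 4.29 + 28.11
= 312.34 mOsm/kg ≈ 312.3 mOsm/kg
Osmolar gap = measured − calculated = 321 − 312.3 = 8.7 mOsm/kg

8.7 mOsm/kg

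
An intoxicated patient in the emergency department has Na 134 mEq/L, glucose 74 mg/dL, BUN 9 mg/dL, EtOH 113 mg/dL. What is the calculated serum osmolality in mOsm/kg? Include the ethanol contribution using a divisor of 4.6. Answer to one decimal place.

299.9 mOsm/kg

Calculated osmolality = 2·Na + glucose/18 + BUN/2.8 + ethanol/4.6
= 2·134 + 74/18 + 9/2.8 + 113/4.6
= 268 + 4.11 + 3.21 + 24.57
= 299.89 mOsm/kg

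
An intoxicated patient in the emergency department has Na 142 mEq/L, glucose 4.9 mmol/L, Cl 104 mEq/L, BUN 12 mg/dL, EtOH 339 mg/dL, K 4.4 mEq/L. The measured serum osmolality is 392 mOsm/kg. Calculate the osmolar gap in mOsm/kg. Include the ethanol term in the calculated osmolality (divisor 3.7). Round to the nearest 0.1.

Calculated osmolality = 2·Na + glucose + BUN/2.8 + ethanol/3.7
= 2·142 + 4.9 + 12/2.8 + 339/3.7
= 284 + 4.90 + 4.29 + 91.62
= 384.81 mOsm/kg ≈ 384.8 mOsm/kg
Osmolar gap = measured − calculated = 392 − 384.8 = 7.2 mOsm/kg

7.2 mOsm/kg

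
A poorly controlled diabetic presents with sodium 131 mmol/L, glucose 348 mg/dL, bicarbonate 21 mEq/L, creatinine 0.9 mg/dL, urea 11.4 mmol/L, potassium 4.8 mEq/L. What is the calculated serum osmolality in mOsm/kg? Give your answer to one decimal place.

Calculated osmolality = 2·Na + glucose/18 + urea
= 2·131 + 348/18 + 11.4
= 262 + 19.33 + 11.40
= 292.73 mOsm/kg

292.7 mOsm/kg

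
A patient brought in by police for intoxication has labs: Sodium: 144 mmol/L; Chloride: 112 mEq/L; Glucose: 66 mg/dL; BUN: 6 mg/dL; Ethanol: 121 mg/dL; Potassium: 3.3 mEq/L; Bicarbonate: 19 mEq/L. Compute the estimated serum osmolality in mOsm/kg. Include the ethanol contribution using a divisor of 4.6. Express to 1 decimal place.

Calculated osmolality = 2·Na + glucose/18 + BUN/2.8 + ethanol/4.6
= 2·144 + 66/18 + 6/2.8 + 121/4.6
= 288 + 3.67 + 2.14 + 26.30
= 320.11 mOsm/kg

320.1 mOsm/kg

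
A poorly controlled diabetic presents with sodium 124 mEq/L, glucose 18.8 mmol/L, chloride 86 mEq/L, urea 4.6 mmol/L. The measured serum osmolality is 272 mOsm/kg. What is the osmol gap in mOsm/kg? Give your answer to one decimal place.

0.6 mOsm/kg

Calculated osmolality = 2·Na + glucose + urea
= 2·124 + 18.8 + 4.6
= 248 + 18.80 + 4.60
= 271.4 mOsm/kg ≈ 271.4 mOsm/kg
Osmolar gap = measured − calculated = 272 − 271.4 = 0.6 mOsm/kg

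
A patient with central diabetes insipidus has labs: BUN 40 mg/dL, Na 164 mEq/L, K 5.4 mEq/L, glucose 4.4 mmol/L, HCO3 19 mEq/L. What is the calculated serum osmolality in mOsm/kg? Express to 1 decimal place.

346.7 mOsm/kg

Calculated osmolality = 2·Na + glucose + BUN/2.8
= 2·164 + 4.4 + 40/2.8
= 328 + 4.40 + 14.29
= 346.69 mOsm/kg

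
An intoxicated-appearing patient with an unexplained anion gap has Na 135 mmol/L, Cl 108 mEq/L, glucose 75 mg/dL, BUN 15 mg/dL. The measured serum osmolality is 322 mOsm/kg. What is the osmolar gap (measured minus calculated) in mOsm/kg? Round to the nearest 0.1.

Calculated osmolality = 2·Na + glucose/18 + BUN/2.8
= 2·135 + 75/18 + 15/2.8
= 270 + 4.17 + 5.36
= 279.53 mOsm/kg ≈ 279.5 mOsm/kg
Osmolar gap = measured − calculated = 322 − 279.5 = 42.5 mOsm/kg

42.5 mOsm/kg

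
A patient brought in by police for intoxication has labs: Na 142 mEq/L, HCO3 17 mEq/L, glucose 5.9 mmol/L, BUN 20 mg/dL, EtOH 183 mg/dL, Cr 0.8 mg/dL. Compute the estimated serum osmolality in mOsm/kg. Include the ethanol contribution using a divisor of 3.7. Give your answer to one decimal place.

346.5 mOsm/kg

Calculated osmolality = 2·Na + glucose + BUN/2.8 + ethanol/3.7
= 2·142 + 5.9 + 20/2.8 + 183/3.7
= 284 + 5.90 + 7.14 + 49.46
= 346.5 mOsm/kg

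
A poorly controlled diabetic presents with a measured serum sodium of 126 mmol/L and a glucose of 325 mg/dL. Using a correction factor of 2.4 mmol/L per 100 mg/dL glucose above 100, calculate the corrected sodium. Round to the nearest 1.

Corrected Na = measured Na + 2.4 · (glucose − 100)/100
= 126 + 2.4 · (325 − 100)/100
= 126 + 5.4
= 131.4 mmol/L

131 mmol/L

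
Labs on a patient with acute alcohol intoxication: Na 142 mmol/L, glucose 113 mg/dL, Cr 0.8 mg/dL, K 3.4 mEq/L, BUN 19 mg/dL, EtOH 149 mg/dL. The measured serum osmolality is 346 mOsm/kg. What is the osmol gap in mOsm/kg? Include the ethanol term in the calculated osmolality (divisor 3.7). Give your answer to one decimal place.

8.7 mOsm/kg

Calculated osmolality = 2·Na + glucose/18 + BUN/2.8 + ethanol/3.7
= 2·142 + 113/18 + 19/2.8 + 149/3.7
= 284 + 6.28 + 6.79 + 40.27
= 337.34 mOsm/kg ≈ 337.3 mOsm/kg
Osmolar gap = measured − calculated = 346 − 337.3 = 8.7 mOsm/kg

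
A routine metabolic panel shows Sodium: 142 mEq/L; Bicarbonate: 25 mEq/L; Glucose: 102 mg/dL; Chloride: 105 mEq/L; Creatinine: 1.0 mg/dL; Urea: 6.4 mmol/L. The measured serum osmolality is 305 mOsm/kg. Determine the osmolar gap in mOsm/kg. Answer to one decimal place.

8.9 mOsm/kg

Calculated osmolality = 2·Na + glucose/18 + urea
= 2·142 + 102/18 + 6.4
= 284 + 5.67 + 6.40
= 296.07 mOsm/kg ≈ 296.1 mOsm/kg
Osmolar gap = measured − calculated = 305 − 296.1 = 8.9 mOsm/kg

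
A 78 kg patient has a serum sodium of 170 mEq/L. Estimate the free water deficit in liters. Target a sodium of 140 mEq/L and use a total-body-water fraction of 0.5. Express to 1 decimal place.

8.4 L

TBW = 0.5 · 78 = 39 L
Free water deficit = TBW · (Na/140 − 1)
= 39 · (170/140 − 1)
= 39 · 0.2143
= 8.36 L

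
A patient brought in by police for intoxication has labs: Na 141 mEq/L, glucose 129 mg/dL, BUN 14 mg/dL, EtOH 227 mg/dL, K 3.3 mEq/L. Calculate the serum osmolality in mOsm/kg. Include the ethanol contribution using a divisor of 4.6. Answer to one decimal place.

Calculated osmolality = 2·Na + glucose/18 + BUN/2.8 + ethanol/4.6
= 2·141 + 129/18 + 14/2.8 + 227/4.6
= 282 + 7.17 + 5 + 49.35
= 343.52 mOsm/kg

343.5 mOsm/kg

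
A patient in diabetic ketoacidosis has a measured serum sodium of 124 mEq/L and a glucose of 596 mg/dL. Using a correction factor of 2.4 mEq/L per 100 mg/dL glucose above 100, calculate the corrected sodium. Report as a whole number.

136 mEq/L

Corrected Na = measured Na + 2.4 · (glucose − 100)/100
= 124 + 2.4 · (596 − 100)/100
= 124 + 11.9
= 135.9 mEq/L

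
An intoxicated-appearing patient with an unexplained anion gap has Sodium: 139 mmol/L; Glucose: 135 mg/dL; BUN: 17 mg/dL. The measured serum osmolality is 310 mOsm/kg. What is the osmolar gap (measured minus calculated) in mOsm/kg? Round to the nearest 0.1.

18.4 mOsm/kg

Calculated osmolality = 2·Na + glucose/18 + BUN/2.8
= 2·139 + 135/18 + 17/2.8
= 278 + 7.50 + 6.07
= 291.57 mOsm/kg ≈ 291.6 mOsm/kg
Osmolar gap = measured − calculated = 310 − 291.6 = 18.4 mOsm/kg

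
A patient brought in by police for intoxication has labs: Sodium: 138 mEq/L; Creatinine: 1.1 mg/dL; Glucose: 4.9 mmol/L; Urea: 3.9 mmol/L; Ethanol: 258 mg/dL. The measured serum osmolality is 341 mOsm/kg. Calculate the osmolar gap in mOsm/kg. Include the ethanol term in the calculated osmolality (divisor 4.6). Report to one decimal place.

0.1 mOsm/kg

Calculated osmolality = 2·Na + glucose + urea + ethanol/4.6
= 2·138 + 4.9 + 3.9 + 258/4.6
= 276 + 4.90 + 3.90 + 56.09
= 340.89 mOsm/kg ≈ 340.9 mOsm/kg
Osmolar gap = measured − calculated = 341 − 340.9 = 0.1 mOsm/kg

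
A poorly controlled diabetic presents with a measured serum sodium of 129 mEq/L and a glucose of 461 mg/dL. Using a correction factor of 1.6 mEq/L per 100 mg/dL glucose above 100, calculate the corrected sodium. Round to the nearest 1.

Corrected Na = measured Na + 1.6 · (glucose − 100)/100
= 129 + 1.6 · (461 − 100)/100
= 129 + 5.8
= 134.8 mEq/L

135 mEq/L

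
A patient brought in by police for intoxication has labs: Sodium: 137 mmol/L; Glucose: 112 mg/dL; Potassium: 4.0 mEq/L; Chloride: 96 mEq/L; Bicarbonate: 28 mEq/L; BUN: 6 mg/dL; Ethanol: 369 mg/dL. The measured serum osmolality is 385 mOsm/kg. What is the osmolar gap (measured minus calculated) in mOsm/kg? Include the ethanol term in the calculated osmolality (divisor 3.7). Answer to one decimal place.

Calculated osmolality = 2·Na + glucose/18 + BUN/2.8 + ethanol/3.7
= 2·137 + 112/18 + 6/2.8 + 369/3.7
= 274 + 6.22 + 2.14 + 99.73
= 382.09 mOsm/kg ≈ 382.1 mOsm/kg
Osmolar gap = measured − calculated = 385 − 382.1 = 2.9 mOsm/kg

2.9 mOsm/kg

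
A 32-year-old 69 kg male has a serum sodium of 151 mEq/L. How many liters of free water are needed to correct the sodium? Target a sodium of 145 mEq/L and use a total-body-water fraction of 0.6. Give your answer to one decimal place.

TBW = 0.6 · 69 = 41.4 L
Free water deficit = TBW · (Na/145 − 1)
= 41.4 · (151/145 − 1)
= 41.4 · 0.0414
= 1.71 L

1.7 L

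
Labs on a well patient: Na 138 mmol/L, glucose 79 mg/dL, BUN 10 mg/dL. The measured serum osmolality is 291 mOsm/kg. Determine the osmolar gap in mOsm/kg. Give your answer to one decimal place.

Calculated osmolality = 2·Na + glucose/18 + BUN/2.8
= 2·138 + 79/18 + 10/2.8
= 276 + 4.39 + 3.57
= 283.96 mOsm/kg ≈ 284.0 mOsm/kg
Osmolar gap = measured − calculated = 291 − 284.0 = 7.0 mOsm/kg

7.0 mOsm/kg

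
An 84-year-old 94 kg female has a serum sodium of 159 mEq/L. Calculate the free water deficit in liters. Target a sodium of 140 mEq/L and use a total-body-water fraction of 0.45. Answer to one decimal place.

5.7 L

TBW = 0.45 · 94 = 42.3 L
Free water deficit = TBW · (Na/140 − 1)
= 42.3 · (159/140 − 1)
= 42.3 · 0.1357
= 5.74 L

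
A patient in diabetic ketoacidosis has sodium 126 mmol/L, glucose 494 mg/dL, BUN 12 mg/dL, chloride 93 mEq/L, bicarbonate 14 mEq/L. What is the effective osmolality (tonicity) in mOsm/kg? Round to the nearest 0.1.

279.4 mOsm/kg

Effective osmolality excludes urea (freely permeant across cell membranes):
2·Na + glucose/18
= 2·126 + 494/18
= 252 + 27.44
= 279.44 mOsm/kg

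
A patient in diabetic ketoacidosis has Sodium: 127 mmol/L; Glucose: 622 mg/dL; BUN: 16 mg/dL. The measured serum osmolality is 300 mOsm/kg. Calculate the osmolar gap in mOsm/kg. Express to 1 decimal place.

5.7 mOsm/kg

Calculated osmolality = 2·Na + glucose/18 + BUN/2.8
= 2·127 + 622/18 + 16/2.8
= 254 + 34.56 + 5.71
= 294.27 mOsm/kg ≈ 294.3 mOsm/kg
Osmolar gap = measured − calculated = 300 − 294.3 = 5.7 mOsm/kg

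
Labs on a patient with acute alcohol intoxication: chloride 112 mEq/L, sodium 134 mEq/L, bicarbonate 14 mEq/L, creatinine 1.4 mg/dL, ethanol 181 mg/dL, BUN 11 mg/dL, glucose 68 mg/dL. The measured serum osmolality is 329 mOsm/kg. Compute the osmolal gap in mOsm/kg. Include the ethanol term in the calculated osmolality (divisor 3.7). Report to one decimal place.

Calculated osmolality = 2·Na + glucose/18 + BUN/2.8 + ethanol/3.7
= 2·134 + 68/18 + 11/2.8 + 181/3.7
= 268 + 3.78 + 3.93 + 48.92
= 324.63 mOsm/kg ≈ 324.6 mOsm/kg
Osmolar gap = measured − calculated = 329 − 324.6 = 4.4 mOsm/kg

4.4 mOsm/kg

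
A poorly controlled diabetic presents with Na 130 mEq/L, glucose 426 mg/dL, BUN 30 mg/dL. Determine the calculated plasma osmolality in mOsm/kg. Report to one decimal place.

Calculated osmolality = 2·Na + glucose/18 + BUN/2.8
= 2·130 + 426/18 + 30/2.8
= 260 + 23.67 + 10.71
= 294.38 mOsm/kg

294.4 mOsm/kg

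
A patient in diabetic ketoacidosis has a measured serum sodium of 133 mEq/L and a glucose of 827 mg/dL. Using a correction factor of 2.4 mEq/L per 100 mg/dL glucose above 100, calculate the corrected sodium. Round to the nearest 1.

Corrected Na = measured Na + 2.4 · (glucose − 100)/100
= 133 + 2.4 · (827 − 100)/100
= 133 + 17.4
= 150.4 mEq/L

150 mEq/L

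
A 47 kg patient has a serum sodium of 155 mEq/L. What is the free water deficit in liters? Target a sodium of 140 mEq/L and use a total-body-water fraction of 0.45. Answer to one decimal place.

TBW = 0.45 · 47 = 21.15 L
Free water deficit = TBW · (Na/140 − 1)
= 21.15 · (155/140 − 1)
= 21.15 · 0.1071
= 2.27 L

2.3 L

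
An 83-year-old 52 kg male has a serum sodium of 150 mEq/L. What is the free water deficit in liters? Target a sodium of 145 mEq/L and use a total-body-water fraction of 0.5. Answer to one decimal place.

0.9 L

TBW = 0.5 · 52 = 26 L
Free water deficit = TBW · (Na/145 − 1)
= 26 · (150/145 − 1)
= 26 · 0.0345
= 0.9 L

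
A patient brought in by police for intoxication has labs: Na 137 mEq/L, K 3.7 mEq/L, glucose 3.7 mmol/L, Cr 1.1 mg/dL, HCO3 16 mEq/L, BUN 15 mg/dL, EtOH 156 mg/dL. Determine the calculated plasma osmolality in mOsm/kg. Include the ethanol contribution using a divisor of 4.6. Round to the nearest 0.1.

Calculated osmolality = 2·Na + glucose + BUN/2.8 + ethanol/4.6
= 2·137 + 3.7 + 15/2.8 + 156/4.6
= 274 + 3.70 + 5.36 + 33.91
= 316.97 mOsm/kg

317.0 mOsm/kg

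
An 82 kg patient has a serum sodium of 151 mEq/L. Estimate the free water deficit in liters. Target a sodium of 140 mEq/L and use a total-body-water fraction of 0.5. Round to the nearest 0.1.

TBW = 0.5 · 82 = 41 L
Free water deficit = TBW · (Na/140 − 1)
= 41 · (151/140 − 1)
= 41 · 0.0786
= 3.22 L

3.2 L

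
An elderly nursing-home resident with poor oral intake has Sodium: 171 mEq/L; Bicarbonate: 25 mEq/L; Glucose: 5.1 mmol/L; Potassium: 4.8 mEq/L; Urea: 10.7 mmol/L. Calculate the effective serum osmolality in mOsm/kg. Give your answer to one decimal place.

347.1 mOsm/kg

Effective osmolality excludes urea (freely permeant across cell membranes):
2·Na + glucose
= 2·171 + 5.1
= 342 + 5.1
= 347.1 mOsm/kg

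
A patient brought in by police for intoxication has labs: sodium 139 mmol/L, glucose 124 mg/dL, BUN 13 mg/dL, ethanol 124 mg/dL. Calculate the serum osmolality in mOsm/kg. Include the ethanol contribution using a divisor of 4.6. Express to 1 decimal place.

Calculated osmolality = 2·Na + glucose/18 + BUN/2.8 + ethanol/4.6
= 2·139 + 124/18 + 13/2.8 + 124/4.6
= 278 + 6.89 + 4.64 + 26.96
= 316.49 mOsm/kg

316.5 mOsm/kg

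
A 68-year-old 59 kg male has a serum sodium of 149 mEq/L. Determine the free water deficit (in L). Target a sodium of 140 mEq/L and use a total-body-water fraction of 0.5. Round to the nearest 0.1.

1.9 L

TBW = 0.5 · 59 = 29.5 L
Free water deficit = TBW · (Na/140 − 1)
= 29.5 · (149/140 − 1)
= 29.5 · 0.0643
= 1.9 L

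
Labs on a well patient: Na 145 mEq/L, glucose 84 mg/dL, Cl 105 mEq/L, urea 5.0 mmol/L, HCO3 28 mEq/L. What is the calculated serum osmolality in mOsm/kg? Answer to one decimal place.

Calculated osmolality = 2·Na + glucose/18 + urea
= 2·145 + 84/18 + 5
= 290 + 4.67 + 5
= 299.67 mOsm/kg

299.7 mOsm/kg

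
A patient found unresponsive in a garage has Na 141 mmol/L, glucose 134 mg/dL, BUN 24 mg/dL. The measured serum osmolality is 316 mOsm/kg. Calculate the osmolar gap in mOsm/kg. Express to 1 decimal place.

Calculated osmolality = 2·Na + glucose/18 + BUN/2.8
= 2·141 + 134/18 + 24/2.8
= 282 + 7.44 + 8.57
= 298.01 mOsm/kg ≈ 298.0 mOsm/kg
Osmolar gap = measured − calculated = 316 − 298.0 = 18.0 mOsm/kg

18.0 mOsm/kg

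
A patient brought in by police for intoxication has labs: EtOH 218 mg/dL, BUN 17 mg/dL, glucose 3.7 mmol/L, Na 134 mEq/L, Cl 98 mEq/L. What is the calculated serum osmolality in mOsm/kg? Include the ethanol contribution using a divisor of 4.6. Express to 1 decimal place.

325.2 mOsm/kg

Calculated osmolality = 2·Na + glucose + BUN/2.8 + ethanol/4.6
= 2·134 + 3.7 + 17/2.8 + 218/4.6
= 268 + 3.70 + 6.07 + 47.39
= 325.16 mOsm/kg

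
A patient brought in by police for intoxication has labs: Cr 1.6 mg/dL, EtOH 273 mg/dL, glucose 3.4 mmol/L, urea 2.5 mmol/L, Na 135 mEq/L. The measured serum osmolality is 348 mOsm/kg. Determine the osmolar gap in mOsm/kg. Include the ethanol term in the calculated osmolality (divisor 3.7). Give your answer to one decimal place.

Calculated osmolality = 2·Na + glucose + urea + ethanol/3.7
= 2·135 + 3.4 + 2.5 + 273/3.7
= 270 + 3.40 + 2.50 + 73.78
= 349.68 mOsm/kg ≈ 349.7 mOsm/kg
Osmolar gap = measured − calculated = 348 − 349.7 = -1.7 mOsm/kg

-1.7 mOsm/kg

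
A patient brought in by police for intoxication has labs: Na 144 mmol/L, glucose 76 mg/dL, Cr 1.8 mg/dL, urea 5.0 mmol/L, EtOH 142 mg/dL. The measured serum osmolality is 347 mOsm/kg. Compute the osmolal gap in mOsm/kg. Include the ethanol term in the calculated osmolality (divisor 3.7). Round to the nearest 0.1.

11.4 mOsm/kg

Calculated osmolality = 2·Na + glucose/18 + urea + ethanol/3.7
= 2·144 + 76/18 + 5 + 142/3.7
= 288 + 4.22 + 5 + 38.38
= 335.6 mOsm/kg ≈ 335.6 mOsm/kg
Osmolar gap = measured − calculated = 347 − 335.6 = 11.4 mOsm/kg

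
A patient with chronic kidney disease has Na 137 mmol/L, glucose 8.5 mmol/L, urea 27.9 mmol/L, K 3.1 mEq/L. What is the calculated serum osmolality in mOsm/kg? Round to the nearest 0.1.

310.4 mOsm/kg

Calculated osmolality = 2·Na + glucose + urea
= 2·137 + 8.5 + 27.9
= 274 + 8.50 + 27.90
= 310.4 mOsm/kg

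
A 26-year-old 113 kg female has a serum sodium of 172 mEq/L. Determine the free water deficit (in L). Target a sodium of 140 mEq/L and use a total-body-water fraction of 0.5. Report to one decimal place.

12.9 L

TBW = 0.5 · 113 = 56.5 L
Free water deficit = TBW · (Na/140 − 1)
= 56.5 · (172/140 − 1)
= 56.5 · 0.2286
= 12.92 L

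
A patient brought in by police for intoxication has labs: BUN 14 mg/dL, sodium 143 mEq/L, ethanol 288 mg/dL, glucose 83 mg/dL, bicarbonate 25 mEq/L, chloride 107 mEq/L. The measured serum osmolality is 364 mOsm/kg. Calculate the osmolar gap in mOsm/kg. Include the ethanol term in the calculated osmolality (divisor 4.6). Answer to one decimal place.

5.8 mOsm/kg

Calculated osmolality = 2·Na + glucose/18 + BUN/2.8 + ethanol/4.6
= 2·143 + 83/18 + 14/2.8 + 288/4.6
= 286 + 4.61 + 5 + 62.61
= 358.22 mOsm/kg ≈ 358.2 mOsm/kg
Osmolar gap = measured − calculated = 364 − 358.2 = 5.8 mOsm/kg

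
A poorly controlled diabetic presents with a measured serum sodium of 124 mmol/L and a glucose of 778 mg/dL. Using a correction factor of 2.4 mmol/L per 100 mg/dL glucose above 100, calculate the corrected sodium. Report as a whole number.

140 mmol/L

Corrected Na = measured Na + 2.4 · (glucose − 100)/100
= 124 + 2.4 · (778 − 100)/100
= 124 + 16.3
= 140.3 mmol/L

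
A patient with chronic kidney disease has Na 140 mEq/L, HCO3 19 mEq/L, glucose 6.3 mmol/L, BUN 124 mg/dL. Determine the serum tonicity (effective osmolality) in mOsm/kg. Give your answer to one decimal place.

Effective osmolality excludes urea (freely permeant across cell membranes):
2·Na + glucose
= 2·140 + 6.3
= 280 + 6.3
= 286.3 mOsm/kg

286.3 mOsm/kg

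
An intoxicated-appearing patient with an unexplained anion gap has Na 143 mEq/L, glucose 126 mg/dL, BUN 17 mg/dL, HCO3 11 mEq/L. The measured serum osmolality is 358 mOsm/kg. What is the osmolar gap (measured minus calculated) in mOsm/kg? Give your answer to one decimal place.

58.9 mOsm/kg

Calculated osmolality = 2·Na + glucose/18 + BUN/2.8
= 2·143 + 126/18 + 17/2.8
= 286 + 7 + 6.07
= 299.07 mOsm/kg ≈ 299.1 mOsm/kg
Osmolar gap = measured − calculated = 358 − 299.1 = 58.9 mOsm/kg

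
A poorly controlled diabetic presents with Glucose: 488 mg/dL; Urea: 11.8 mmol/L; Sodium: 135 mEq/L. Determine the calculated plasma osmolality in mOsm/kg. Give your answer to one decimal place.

308.9 mOsm/kg

Calculated osmolality = 2·Na + glucose/18 + urea
= 2·135 + 488/18 + 11.8
= 270 + 27.11 + 11.80
= 308.91 mOsm/kg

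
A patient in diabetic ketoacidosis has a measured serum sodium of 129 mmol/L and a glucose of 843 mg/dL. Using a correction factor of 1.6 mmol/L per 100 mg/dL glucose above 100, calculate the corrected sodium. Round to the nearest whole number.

141 mmol/L

Corrected Na = measured Na + 1.6 · (glucose − 100)/100
= 129 + 1.6 · (843 − 100)/100
= 129 + 11.9
= 140.9 mmol/L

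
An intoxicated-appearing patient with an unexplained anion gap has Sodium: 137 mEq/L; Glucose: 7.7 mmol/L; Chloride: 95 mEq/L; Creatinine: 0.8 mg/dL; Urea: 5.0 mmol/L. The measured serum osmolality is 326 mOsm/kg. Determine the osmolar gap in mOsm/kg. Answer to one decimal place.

Calculated osmolality = 2·Na + glucose + urea
= 2·137 + 7.7 + 5
= 274 + 7.70 + 5
= 286.7 mOsm/kg ≈ 286.7 mOsm/kg
Osmolar gap = measured − calculated = 326 − 286.7 = 39.3 mOsm/kg

39.3 mOsm/kg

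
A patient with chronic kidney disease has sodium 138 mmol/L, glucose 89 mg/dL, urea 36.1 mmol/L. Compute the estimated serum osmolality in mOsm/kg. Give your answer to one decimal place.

317.0 mOsm/kg

Calculated osmolality = 2·Na + glucose/18 + urea
= 2·138 + 89/18 + 36.1
= 276 + 4.94 + 36.10
= 317.04 mOsm/kg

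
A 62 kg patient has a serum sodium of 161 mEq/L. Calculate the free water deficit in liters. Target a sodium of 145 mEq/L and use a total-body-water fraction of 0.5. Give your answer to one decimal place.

3.4 L

TBW = 0.5 · 62 = 31 L
Free water deficit = TBW · (Na/145 − 1)
= 31 · (161/145 − 1)
= 31 · 0.1103
= 3.42 L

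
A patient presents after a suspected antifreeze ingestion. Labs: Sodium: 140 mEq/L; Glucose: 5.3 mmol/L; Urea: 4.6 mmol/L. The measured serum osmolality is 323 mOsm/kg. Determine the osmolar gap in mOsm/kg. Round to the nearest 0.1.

33.1 mOsm/kg

Calculated osmolality = 2·Na + glucose + urea
= 2·140 + 5.3 + 4.6
= 280 + 5.30 + 4.60
= 289.9 mOsm/kg ≈ 289.9 mOsm/kg
Osmolar gap = measured − calculated = 323 − 289.9 = 33.1 mOsm/kg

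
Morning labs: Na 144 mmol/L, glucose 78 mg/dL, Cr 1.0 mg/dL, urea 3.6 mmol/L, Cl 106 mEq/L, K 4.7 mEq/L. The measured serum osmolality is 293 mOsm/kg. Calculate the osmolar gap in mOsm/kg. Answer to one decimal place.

Calculated osmolality = 2·Na + glucose/18 + urea
= 2·144 + 78/18 + 3.6
= 288 + 4.33 + 3.60
= 295.93 mOsm/kg ≈ 295.9 mOsm/kg
Osmolar gap = measured − calculated = 293 − 295.9 = -2.9 mOsm/kg

-2.9 mOsm/kg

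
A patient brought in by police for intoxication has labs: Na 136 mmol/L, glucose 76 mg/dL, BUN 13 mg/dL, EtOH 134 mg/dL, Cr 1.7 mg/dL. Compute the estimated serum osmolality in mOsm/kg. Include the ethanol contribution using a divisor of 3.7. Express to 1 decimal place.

317.1 mOsm/kg

Calculated osmolality = 2·Na + glucose/18 + BUN/2.8 + ethanol/3.7
= 2·136 + 76/18 + 13/2.8 + 134/3.7
= 272 + 4.22 + 4.64 + 36.22
= 317.08 mOsm/kg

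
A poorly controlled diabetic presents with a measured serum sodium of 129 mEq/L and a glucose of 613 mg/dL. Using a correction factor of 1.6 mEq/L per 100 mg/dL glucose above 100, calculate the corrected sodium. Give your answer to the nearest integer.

137 mEq/L

Corrected Na = measured Na + 1.6 · (glucose − 100)/100
= 129 + 1.6 · (613 − 100)/100
= 129 + 8.2
= 137.2 mEq/L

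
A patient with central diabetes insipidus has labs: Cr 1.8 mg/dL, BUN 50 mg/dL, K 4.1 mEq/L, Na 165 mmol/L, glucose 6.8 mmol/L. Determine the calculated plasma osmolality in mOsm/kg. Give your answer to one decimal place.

Calculated osmolality = 2·Na + glucose + BUN/2.8
= 2·165 + 6.8 + 50/2.8
= 330 + 6.80 + 17.86
= 354.66 mOsm/kg

354.7 mOsm/kg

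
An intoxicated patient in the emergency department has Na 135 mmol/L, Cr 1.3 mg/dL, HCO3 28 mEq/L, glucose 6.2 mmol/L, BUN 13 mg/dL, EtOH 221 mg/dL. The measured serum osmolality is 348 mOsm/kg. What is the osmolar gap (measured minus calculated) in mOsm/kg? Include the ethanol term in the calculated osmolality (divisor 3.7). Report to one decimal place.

7.4 mOsm/kg

Calculated osmolality = 2·Na + glucose + BUN/2.8 + ethanol/3.7
= 2·135 + 6.2 + 13/2.8 + 221/3.7
= 270 + 6.20 + 4.64 + 59.73
= 340.57 mOsm/kg ≈ 340.6 mOsm/kg
Osmolar gap = measured − calculated = 348 − 340.6 = 7.4 mOsm/kg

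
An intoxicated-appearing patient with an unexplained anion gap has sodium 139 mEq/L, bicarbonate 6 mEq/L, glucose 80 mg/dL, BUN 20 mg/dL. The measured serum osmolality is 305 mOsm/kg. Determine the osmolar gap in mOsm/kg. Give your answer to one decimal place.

Calculated osmolality = 2·Na + glucose/18 + BUN/2.8
= 2·139 + 80/18 + 20/2.8
= 278 + 4.44 + 7.14
= 289.58 mOsm/kg ≈ 289.6 mOsm/kg
Osmolar gap = measured − calculated = 305 − 289.6 = 15.4 mOsm/kg

15.4 mOsm/kg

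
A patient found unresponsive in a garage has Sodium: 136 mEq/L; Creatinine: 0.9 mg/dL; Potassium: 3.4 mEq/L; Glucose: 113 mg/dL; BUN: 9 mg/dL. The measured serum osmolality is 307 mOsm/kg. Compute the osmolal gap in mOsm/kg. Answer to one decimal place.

Calculated osmolality = 2·Na + glucose/18 + BUN/2.8
= 2·136 + 113/18 + 9/2.8
= 272 + 6.28 + 3.21
= 281.49 mOsm/kg ≈ 281.5 mOsm/kg
Osmolar gap = measured − calculated = 307 − 281.5 = 25.5 mOsm/kg

25.5 mOsm/kg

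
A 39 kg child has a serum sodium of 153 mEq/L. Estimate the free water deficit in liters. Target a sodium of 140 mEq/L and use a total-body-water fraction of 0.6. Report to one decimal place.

TBW = 0.6 · 39 = 23.4 L
Free water deficit = TBW · (Na/140 − 1)
= 23.4 · (153/140 − 1)
= 23.4 · 0.0929
= 2.17 L

2.2 L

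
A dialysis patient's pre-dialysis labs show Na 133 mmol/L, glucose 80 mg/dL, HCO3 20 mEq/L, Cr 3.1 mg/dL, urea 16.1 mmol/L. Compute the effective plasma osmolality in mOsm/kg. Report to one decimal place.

270.4 mOsm/kg

Effective osmolality excludes urea (freely permeant across cell membranes):
2·Na + glucose/18
= 2·133 + 80/18
= 266 + 4.44
= 270.44 mOsm/kg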